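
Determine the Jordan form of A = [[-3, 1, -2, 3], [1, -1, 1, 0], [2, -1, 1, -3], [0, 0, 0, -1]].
The characteristic polynomial is det(xI - A) = (x + 1)^4, so the eigenvalues are -1 (algebraic multiplicity 4).

For λ = -1: rank(A + I) = 2, rank((A + I)^2) = 1, rank((A + I)^3) = 0. The eigenspace has dimension 4 - 2 = 2, so there are 2 Jordan blocks; the rank sequence gives block sizes [3, 1].

Assembling the blocks gives the Jordan form J above.

J = [[-1, 1, 0, 0], [0, -1, 1, 0], [0, 0, -1, 0], [0, 0, 0, -1]]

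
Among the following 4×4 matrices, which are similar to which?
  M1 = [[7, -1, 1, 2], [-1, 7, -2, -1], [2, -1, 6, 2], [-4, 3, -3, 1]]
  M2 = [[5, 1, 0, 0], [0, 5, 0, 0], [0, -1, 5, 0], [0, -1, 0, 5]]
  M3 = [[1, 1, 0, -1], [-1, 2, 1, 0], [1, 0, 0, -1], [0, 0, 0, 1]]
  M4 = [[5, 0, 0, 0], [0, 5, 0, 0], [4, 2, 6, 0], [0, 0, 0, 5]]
4 classes: {M1}, {M2}, {M3}, {M4}

Characteristic polynomials: χ_{M1} = (x - 6)(x - 5)^3, χ_{M2} = (x - 5)^4, χ_{M3} = (x - 1)^4, χ_{M4} = (x - 6)(x - 5)^3.

{M1}: invariant factors x - 5, (x - 6)(x - 5)^2.

{M2}: invariant factors x - 5, x - 5, (x - 5)^2.

{M3}: invariant factors x - 1, (x - 1)^3.

{M4}: invariant factors x - 5, x - 5, (x - 6)(x - 5).

Matrices are similar if and only if their invariant-factor lists agree; the partition into similarity classes is {M1}, {M2}, {M3}, {M4}.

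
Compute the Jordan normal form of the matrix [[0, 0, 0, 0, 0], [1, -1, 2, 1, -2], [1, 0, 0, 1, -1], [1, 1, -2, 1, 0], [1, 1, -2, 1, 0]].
J = [[0, 1, 0, 0, 0], [0, 0, 0, 0, 0], [0, 0, 0, 1, 0], [0, 0, 0, 0, 0], [0, 0, 0, 0, 0]]

The characteristic polynomial is det(xI - A) = x^5, so the eigenvalues are 0 (algebraic multiplicity 5).

For λ = 0: rank(A) = 2, rank(A^2) = 0. The eigenspace has dimension 5 - 2 = 3, so there are 3 Jordan blocks; the rank sequence gives block sizes [2, 2, 1].

Assembling the blocks gives the Jordan form J above.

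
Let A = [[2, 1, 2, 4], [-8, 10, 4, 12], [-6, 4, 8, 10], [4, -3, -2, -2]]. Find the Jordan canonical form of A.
J = [[4, 1, 0, 0], [0, 4, 0, 0], [0, 0, 4, 0], [0, 0, 0, 6]]

The characteristic polynomial is det(xI - A) = (x - 6)(x - 4)^3, so the eigenvalues are 4 (algebraic multiplicity 3), 6 (algebraic multiplicity 1).

For λ = 4: rank(A - 4I) = 2, rank((A - 4I)^2) = 1. The eigenspace has dimension 4 - 2 = 2, so there are 2 Jordan blocks; the rank sequence gives block sizes [2, 1].

For λ = 6: algebraic multiplicity 1 gives one 1×1 block.

Assembling the blocks gives the Jordan form J above.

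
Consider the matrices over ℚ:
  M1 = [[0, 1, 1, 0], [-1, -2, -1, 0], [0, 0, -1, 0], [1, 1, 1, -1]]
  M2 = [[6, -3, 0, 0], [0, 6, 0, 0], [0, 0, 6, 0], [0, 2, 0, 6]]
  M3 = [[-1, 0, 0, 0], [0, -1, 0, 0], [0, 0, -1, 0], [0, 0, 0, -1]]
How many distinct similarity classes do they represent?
3 classes: {M1}, {M2}, {M3}

Characteristic polynomials: χ_{M1} = (x + 1)^4, χ_{M2} = (x - 6)^4, χ_{M3} = (x + 1)^4.

{M1}: invariant factors x + 1, x + 1, (x + 1)^2.

{M2}: invariant factors x - 6, x - 6, (x - 6)^2.

{M3}: invariant factors x + 1, x + 1, x + 1, x + 1.

Matrices are similar if and only if their invariant-factor lists agree; the partition into similarity classes is {M1}, {M2}, {M3}.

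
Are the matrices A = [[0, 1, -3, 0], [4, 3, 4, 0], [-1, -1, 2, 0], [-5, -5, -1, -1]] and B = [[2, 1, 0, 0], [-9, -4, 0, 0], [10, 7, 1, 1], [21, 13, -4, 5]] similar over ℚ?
Both have characteristic polynomial (x - 3)^2(x + 1)^2, but the minimal polynomial of A is (x - 3)^2(x + 1) while the minimal polynomial of B is (x - 3)^2(x + 1)^2. The minimal polynomial is a similarity invariant, so A and B are not similar.

No.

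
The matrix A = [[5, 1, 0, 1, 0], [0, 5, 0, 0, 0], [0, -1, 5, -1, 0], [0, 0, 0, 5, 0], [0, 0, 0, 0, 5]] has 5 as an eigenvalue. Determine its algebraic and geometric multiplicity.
The characteristic polynomial is (x - 5)^5, so the factor x - 5 appears with exponent 5: the algebraic multiplicity is 5.

rank(A - 5I) = 1, so the eigenspace has dimension 5 - 1 = 4: the geometric multiplicity is 4.

Since 4 < 5, A is not diagonalizable.

algebraic multiplicity 5, geometric multiplicity 4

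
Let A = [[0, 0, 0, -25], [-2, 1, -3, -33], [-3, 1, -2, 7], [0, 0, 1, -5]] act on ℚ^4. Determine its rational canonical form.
The invariant factors of A (the non-unit diagonal entries of the Smith normal form of xI - A over ℚ[x]) are (x^2 + 3x - 5)^2, each dividing the next. The characteristic polynomial is their product, (x^2 + 3x - 5)^2.

The rational canonical form is the block-diagonal matrix of companion matrices C(f_i):
R = [[0, 0, 0, -25], [1, 0, 0, 30], [0, 1, 0, 1], [0, 0, 1, -6]].

Note the characteristic polynomial does not split into linear factors over ℚ, so A has no Jordan form over ℚ; the rational canonical form exists over any field.

R = [[0, 0, 0, -25], [1, 0, 0, 30], [0, 1, 0, 1], [0, 0, 1, -6]]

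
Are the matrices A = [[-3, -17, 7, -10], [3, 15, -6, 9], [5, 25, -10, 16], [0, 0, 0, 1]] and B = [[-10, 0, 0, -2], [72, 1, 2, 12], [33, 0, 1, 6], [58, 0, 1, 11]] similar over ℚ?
No.

Both have characteristic polynomial x(x - 1)^3, but the minimal polynomial of A is x(x - 1)^3 while the minimal polynomial of B is x(x - 1)^2. The minimal polynomial is a similarity invariant, so A and B are not similar.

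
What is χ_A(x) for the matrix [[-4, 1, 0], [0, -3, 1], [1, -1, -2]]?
χ_A(x) = (x + 3)^3

xI - A = [[x + 4, -1, 0], [0, x + 3, -1], [-1, 1, x + 2]].

Expanding det(xI - A) along the first row:
det(xI - A) = + (x + 4)·det([[x + 3, -1], [1, x + 2]]) - (-1)·det([[0, -1], [-1, x + 2]]) + (0)·det([[0, x + 3], [-1, 1]]).

Evaluating gives χ_A(x) = x^3 + 9x^2 + 27x + 27 = (x + 3)^3.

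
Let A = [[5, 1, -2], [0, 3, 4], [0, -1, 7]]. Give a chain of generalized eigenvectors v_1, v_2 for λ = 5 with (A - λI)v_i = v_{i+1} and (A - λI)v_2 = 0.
We seek v_1 ∈ ker((A - 5I)^2) \ ker(A - 5I), then set v_{i+1} = (A - 5I) v_i.

One such chain is v_1 = [[-1, 1, 0]]^T, v_2 = [[1, -2, -1]]^T. Check: (A - 5I) v_2 = [[0, 0, 0]]^T = 0.

v_1 = [[-1, 1, 0]]^T, v_2 = [[1, -2, -1]]^T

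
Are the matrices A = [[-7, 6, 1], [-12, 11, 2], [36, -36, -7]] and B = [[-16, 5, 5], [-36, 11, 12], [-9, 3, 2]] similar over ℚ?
Yes.

Two matrices over a field are similar if and only if they have the same invariant factors.

Both A and B have characteristic polynomial (x + 1)^3 and minimal polynomial (x + 1)^2. Computing further, both have invariant factors x + 1, (x + 1)^2. Hence A and B are similar.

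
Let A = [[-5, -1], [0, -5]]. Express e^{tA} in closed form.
A has Jordan form J = [[-5, 1], [0, -5]] with A = PJP^{-1}, so e^{tA} = P e^{tJ} P^{-1}.

For a Jordan block J_k(λ), e^{tJ_k(λ)} = e^{λt} · (I + tN + t^2 N^2/2! + ... + t^{k-1} N^{k-1}/(k-1)!) where N is the nilpotent superdiagonal part.

Assembling the blocks and conjugating back gives the entries of e^{tA} as shown above.

e^{tA} = [[e^{-5*t}, -t*e^{-5*t}], [0, e^{-5*t}]]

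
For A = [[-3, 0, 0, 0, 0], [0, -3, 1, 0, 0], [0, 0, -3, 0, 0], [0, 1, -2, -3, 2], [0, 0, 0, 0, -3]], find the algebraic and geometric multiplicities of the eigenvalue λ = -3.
The characteristic polynomial is (x + 3)^5, so the factor x + 3 appears with exponent 5: the algebraic multiplicity is 5.

rank(A + 3I) = 2, so the eigenspace has dimension 5 - 2 = 3: the geometric multiplicity is 3.

Since 3 < 5, A is not diagonalizable.

algebraic multiplicity 5, geometric multiplicity 3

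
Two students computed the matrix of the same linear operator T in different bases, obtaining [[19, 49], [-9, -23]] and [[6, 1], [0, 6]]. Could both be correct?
No.

trace(A) = -4 but trace(B) = 12. The trace is a similarity invariant, so A and B are not similar.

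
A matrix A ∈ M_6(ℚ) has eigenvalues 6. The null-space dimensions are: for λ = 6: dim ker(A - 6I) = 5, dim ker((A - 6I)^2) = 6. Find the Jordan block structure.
Jordan blocks: (6, 2), (6, 1), (6, 1), (6, 1), (6, 1)

λ = 6: successive nullity increments [5, 1] count blocks of size ≥ k; block sizes are [2, 1, 1, 1, 1].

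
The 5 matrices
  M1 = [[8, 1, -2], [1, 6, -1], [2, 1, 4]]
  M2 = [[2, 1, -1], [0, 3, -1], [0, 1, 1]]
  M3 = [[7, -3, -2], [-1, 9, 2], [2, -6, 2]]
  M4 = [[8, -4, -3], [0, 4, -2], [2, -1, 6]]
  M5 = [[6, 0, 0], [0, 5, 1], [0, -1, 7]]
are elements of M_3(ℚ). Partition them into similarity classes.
Characteristic polynomials: χ_{M1} = (x - 6)^3, χ_{M2} = (x - 2)^3, χ_{M3} = (x - 6)^3, χ_{M4} = (x - 6)^3, χ_{M5} = (x - 6)^3.

{M1, M4}: invariant factors (x - 6)^3.

{M2}: invariant factors x - 2, (x - 2)^2.

{M3, M5}: invariant factors x - 6, (x - 6)^2.

Matrices are similar if and only if their invariant-factor lists agree; the partition into similarity classes is {M1, M4}, {M2}, {M3, M5}.

3 classes: {M1, M4}, {M2}, {M3, M5}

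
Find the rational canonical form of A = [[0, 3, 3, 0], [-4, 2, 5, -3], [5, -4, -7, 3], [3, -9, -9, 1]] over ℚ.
R = [[0, 3, 0, 0], [1, -2, 0, 0], [0, 0, 0, 3], [0, 0, 1, -2]]

The invariant factors of A (the non-unit diagonal entries of the Smith normal form of xI - A over ℚ[x]) are (x - 1)(x + 3), (x - 1)(x + 3), each dividing the next. The characteristic polynomial is their product, (x - 1)^2(x + 3)^2.

The rational canonical form is the block-diagonal matrix of companion matrices C(f_i):
R = [[0, 3, 0, 0], [1, -2, 0, 0], [0, 0, 0, 3], [0, 0, 1, -2]].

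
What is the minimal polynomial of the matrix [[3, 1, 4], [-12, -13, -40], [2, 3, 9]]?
m_A(x) = (x - 1)^2(x + 3)

The characteristic polynomial factors as (x - 1)^2(x + 3). The minimal polynomial is ∏(x - λ)^{k_λ} where k_λ is the size of the largest Jordan block at λ.

For λ = -3: rank(A + 3I) = 2, and the largest Jordan block has size 1 (the smallest k with rank((A + 3I)^k) = rank((A + 3I)^(k+1))).
For λ = 1: rank(A - I) = 2, and the largest Jordan block has size 2 (the smallest k with rank((A - I)^k) = rank((A - I)^(k+1))).

So m_A(x) = (x - 1)^2(x + 3).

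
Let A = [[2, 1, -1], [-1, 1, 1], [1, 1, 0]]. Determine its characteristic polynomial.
χ_A(x) = (x - 1)^3

xI - A = [[x - 2, -1, 1], [1, x - 1, -1], [-1, -1, x]].

Expanding det(xI - A) along the first row:
det(xI - A) = + (x - 2)·det([[x - 1, -1], [-1, x]]) - (-1)·det([[1, -1], [-1, x]]) + (1)·det([[1, x - 1], [-1, -1]]).

Evaluating gives χ_A(x) = x^3 - 3x^2 + 3x - 1 = (x - 1)^3.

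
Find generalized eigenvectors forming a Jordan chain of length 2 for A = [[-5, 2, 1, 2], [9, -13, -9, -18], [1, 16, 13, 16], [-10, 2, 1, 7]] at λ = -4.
We seek v_1 ∈ ker((A + 4I)^2) \ ker(A + 4I), then set v_{i+1} = (A + 4I) v_i.

One such chain is v_1 = [[-2, 1, 1, -2]]^T, v_2 = [[1, 0, -1, 1]]^T. Check: (A + 4I) v_2 = [[0, 0, 0, 0]]^T = 0.

v_1 = [[-2, 1, 1, -2]]^T, v_2 = [[1, 0, -1, 1]]^T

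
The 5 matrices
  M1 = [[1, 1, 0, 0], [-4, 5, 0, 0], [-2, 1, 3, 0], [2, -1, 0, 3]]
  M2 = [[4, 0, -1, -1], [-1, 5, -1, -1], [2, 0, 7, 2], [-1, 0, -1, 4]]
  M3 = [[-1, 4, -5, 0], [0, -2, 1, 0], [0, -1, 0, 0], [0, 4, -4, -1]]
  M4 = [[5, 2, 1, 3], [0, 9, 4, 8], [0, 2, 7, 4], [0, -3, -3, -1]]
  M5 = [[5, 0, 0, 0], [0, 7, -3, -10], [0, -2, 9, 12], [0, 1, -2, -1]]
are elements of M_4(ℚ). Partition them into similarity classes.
Characteristic polynomials: χ_{M1} = (x - 3)^4, χ_{M2} = (x - 5)^4, χ_{M3} = (x + 1)^4, χ_{M4} = (x - 5)^4, χ_{M5} = (x - 5)^4.

{M1}: invariant factors x - 3, x - 3, (x - 3)^2.

{M2}: invariant factors x - 5, x - 5, (x - 5)^2.

{M3}: invariant factors x + 1, (x + 1)^3.

{M4, M5}: invariant factors x - 5, (x - 5)^3.

Matrices are similar if and only if their invariant-factor lists agree; the partition into similarity classes is {M1}, {M2}, {M3}, {M4, M5}.

4 classes: {M1}, {M2}, {M3}, {M4, M5}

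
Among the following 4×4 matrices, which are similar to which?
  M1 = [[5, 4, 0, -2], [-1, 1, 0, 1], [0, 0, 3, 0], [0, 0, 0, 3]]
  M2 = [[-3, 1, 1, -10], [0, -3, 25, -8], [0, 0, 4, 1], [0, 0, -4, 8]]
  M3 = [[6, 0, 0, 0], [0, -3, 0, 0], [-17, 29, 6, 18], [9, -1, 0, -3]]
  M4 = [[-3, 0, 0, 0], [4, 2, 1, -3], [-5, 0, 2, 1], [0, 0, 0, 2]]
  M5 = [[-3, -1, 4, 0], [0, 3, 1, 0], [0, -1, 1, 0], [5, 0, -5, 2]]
Characteristic polynomials: χ_{M1} = (x - 3)^4, χ_{M2} = (x - 6)^2(x + 3)^2, χ_{M3} = (x - 6)^2(x + 3)^2, χ_{M4} = (x - 2)^3(x + 3), χ_{M5} = (x - 2)^3(x + 3).

{M1}: invariant factors x - 3, x - 3, (x - 3)^2.

{M2, M3}: invariant factors (x - 6)^2(x + 3)^2.

{M4}: invariant factors (x - 2)^3(x + 3).

{M5}: invariant factors x - 2, (x - 2)^2(x + 3).

Matrices are similar if and only if their invariant-factor lists agree; the partition into similarity classes is {M1}, {M2, M3}, {M4}, {M5}.

4 classes: {M1}, {M2, M3}, {M4}, {M5}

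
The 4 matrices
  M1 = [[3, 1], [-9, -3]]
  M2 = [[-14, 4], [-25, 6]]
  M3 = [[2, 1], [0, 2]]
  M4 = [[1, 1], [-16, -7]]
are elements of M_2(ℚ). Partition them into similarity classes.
Characteristic polynomials: χ_{M1} = x^2, χ_{M2} = (x + 4)^2, χ_{M3} = (x - 2)^2, χ_{M4} = (x + 3)^2.

{M1}: invariant factors x^2.

{M2}: invariant factors (x + 4)^2.

{M3}: invariant factors (x - 2)^2.

{M4}: invariant factors (x + 3)^2.

Matrices are similar if and only if their invariant-factor lists agree; the partition into similarity classes is {M1}, {M2}, {M3}, {M4}.

4 classes: {M1}, {M2}, {M3}, {M4}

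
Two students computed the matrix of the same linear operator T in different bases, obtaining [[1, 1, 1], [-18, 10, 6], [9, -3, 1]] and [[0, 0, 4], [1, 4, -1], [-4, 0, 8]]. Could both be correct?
Yes.

Two matrices over a field are similar if and only if they have the same invariant factors.

Both A and B have characteristic polynomial (x - 4)^3 and minimal polynomial (x - 4)^2. Computing further, both have invariant factors x - 4, (x - 4)^2. Hence A and B are similar.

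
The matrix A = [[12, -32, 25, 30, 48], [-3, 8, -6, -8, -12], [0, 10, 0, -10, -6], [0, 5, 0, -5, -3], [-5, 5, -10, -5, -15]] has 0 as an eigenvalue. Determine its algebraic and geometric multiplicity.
algebraic multiplicity 5, geometric multiplicity 2

The characteristic polynomial is x^5, so the factor x appears with exponent 5: the algebraic multiplicity is 5.

rank(A) = 3, so the eigenspace has dimension 5 - 3 = 2: the geometric multiplicity is 2.

Since 2 < 5, A is not diagonalizable.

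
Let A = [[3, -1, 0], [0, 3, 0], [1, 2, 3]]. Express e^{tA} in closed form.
e^{tA} = [[e^{3*t}, -t*e^{3*t}, 0], [0, e^{3*t}, 0], [t*e^{3*t}, t*(4 - t)*e^{3*t}/2, e^{3*t}]]

A has Jordan form J = [[3, 1, 0], [0, 3, 1], [0, 0, 3]] with A = PJP^{-1}, so e^{tA} = P e^{tJ} P^{-1}.

For a Jordan block J_k(λ), e^{tJ_k(λ)} = e^{λt} · (I + tN + t^2 N^2/2! + ... + t^{k-1} N^{k-1}/(k-1)!) where N is the nilpotent superdiagonal part.

Assembling the blocks and conjugating back gives the entries of e^{tA} as shown above.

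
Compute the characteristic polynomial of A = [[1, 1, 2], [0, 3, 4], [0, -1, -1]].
xI - A = [[x - 1, -1, -2], [0, x - 3, -4], [0, 1, x + 1]].

Expanding det(xI - A) along the first row:
det(xI - A) = + (x - 1)·det([[x - 3, -4], [1, x + 1]]) - (-1)·det([[0, -4], [0, x + 1]]) + (-2)·det([[0, x - 3], [0, 1]]).

Evaluating gives χ_A(x) = x^3 - 3x^2 + 3x - 1 = (x - 1)^3.

χ_A(x) = (x - 1)^3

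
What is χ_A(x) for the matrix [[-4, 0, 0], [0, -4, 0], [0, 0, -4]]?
χ_A(x) = (x + 4)^3

xI - A = [[x + 4, 0, 0], [0, x + 4, 0], [0, 0, x + 4]].

Expanding det(xI - A) along the first row:
det(xI - A) = + (x + 4)·det([[x + 4, 0], [0, x + 4]]) - (0)·det([[0, 0], [0, x + 4]]) + (0)·det([[0, x + 4], [0, 0]]).

Evaluating gives χ_A(x) = x^3 + 12x^2 + 48x + 64 = (x + 4)^3.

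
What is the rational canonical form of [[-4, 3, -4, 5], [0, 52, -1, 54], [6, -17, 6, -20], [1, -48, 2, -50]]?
The invariant factors of A (the non-unit diagonal entries of the Smith normal form of xI - A over ℚ[x]) are (x^2 - 2x + 5)^2, each dividing the next. The characteristic polynomial is their product, (x^2 - 2x + 5)^2.

The rational canonical form is the block-diagonal matrix of companion matrices C(f_i):
R = [[0, 0, 0, -25], [1, 0, 0, 20], [0, 1, 0, -14], [0, 0, 1, 4]].

Note the characteristic polynomial does not split into linear factors over ℚ, so A has no Jordan form over ℚ; the rational canonical form exists over any field.

R = [[0, 0, 0, -25], [1, 0, 0, 20], [0, 1, 0, -14], [0, 0, 1, 4]]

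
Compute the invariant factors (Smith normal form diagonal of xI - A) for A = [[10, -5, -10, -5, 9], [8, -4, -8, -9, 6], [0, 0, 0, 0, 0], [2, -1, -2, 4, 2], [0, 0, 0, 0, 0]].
The Jordan structure of A has elementary divisors x^2, x, (x - 5)^2. Arranging the block sizes at each eigenvalue in decreasing order and taking row products gives the invariant factors.

Invariant factors (smallest first, each dividing the next): x, x^2(x - 5)^2.

Check: the last factor x^2(x - 5)^2 is the minimal polynomial, and the product x^3(x - 5)^2 is the characteristic polynomial.

x, x^2(x - 5)^2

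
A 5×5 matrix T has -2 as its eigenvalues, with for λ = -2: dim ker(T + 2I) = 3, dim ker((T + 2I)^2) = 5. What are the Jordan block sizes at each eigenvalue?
λ = -2: successive nullity increments [3, 2] count blocks of size ≥ k; block sizes are [2, 2, 1].

Jordan blocks: (-2, 2), (-2, 2), (-2, 1)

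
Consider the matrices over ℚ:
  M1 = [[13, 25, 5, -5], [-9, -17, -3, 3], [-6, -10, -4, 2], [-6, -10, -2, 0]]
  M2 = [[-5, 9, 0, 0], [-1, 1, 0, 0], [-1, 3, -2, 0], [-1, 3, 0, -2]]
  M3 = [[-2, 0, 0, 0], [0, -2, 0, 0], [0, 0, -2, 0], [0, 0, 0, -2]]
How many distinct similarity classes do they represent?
2 classes: {M1, M2}, {M3}

Characteristic polynomials: χ_{M1} = (x + 2)^4, χ_{M2} = (x + 2)^4, χ_{M3} = (x + 2)^4.

{M1, M2}: invariant factors x + 2, x + 2, (x + 2)^2.

{M3}: invariant factors x + 2, x + 2, x + 2, x + 2.

Matrices are similar if and only if their invariant-factor lists agree; the partition into similarity classes is {M1, M2}, {M3}.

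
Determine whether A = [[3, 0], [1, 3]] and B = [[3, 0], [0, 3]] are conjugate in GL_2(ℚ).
No.

Both have characteristic polynomial (x - 3)^2, but the minimal polynomial of A is (x - 3)^2 while the minimal polynomial of B is x - 3. The minimal polynomial is a similarity invariant, so A and B are not similar.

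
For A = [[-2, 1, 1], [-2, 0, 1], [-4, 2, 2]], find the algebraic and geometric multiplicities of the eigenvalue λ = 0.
algebraic multiplicity 3, geometric multiplicity 1

The characteristic polynomial is x^3, so the factor x appears with exponent 3: the algebraic multiplicity is 3.

rank(A) = 2, so the eigenspace has dimension 3 - 2 = 1: the geometric multiplicity is 1.

Since 1 < 3, A is not diagonalizable.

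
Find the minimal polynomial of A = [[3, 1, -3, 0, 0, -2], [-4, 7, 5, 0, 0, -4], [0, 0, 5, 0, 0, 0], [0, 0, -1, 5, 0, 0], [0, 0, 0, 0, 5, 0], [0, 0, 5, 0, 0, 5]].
m_A(x) = (x - 5)^3

The characteristic polynomial factors as (x - 5)^6. The minimal polynomial is ∏(x - λ)^{k_λ} where k_λ is the size of the largest Jordan block at λ.

For λ = 5: rank(A - 5I) = 2, and the largest Jordan block has size 3 (the smallest k with rank((A - 5I)^k) = rank((A - 5I)^(k+1))).

So m_A(x) = (x - 5)^3.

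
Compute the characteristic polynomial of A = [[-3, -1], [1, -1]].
xI - A = [[x + 3, 1], [-1, x + 1]].

Expanding det(xI - A) along the first row:
det(xI - A) = + (x + 3)·det([[x + 1]]) - (1)·det([[-1]]).

Evaluating gives χ_A(x) = x^2 + 4x + 4 = (x + 2)^2.

χ_A(x) = (x + 2)^2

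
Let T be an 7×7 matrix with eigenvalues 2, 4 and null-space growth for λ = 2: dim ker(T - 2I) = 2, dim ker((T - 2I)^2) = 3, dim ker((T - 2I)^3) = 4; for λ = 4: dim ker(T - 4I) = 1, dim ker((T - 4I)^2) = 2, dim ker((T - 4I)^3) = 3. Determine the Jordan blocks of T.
λ = 2: successive nullity increments [2, 1, 1] count blocks of size ≥ k; block sizes are [3, 1].
λ = 4: successive nullity increments [1, 1, 1] count blocks of size ≥ k; block sizes are [3].

Jordan blocks: (2, 3), (2, 1), (4, 3)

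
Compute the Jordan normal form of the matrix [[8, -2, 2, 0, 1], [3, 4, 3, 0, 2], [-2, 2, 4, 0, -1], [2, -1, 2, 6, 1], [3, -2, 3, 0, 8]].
J = [[6, 1, 0, 0, 0], [0, 6, 1, 0, 0], [0, 0, 6, 0, 0], [0, 0, 0, 6, 1], [0, 0, 0, 0, 6]]

The characteristic polynomial is det(xI - A) = (x - 6)^5, so the eigenvalues are 6 (algebraic multiplicity 5).

For λ = 6: rank(A - 6I) = 3, rank((A - 6I)^2) = 1, rank((A - 6I)^3) = 0. The eigenspace has dimension 5 - 3 = 2, so there are 2 Jordan blocks; the rank sequence gives block sizes [3, 2].

Assembling the blocks gives the Jordan form J above.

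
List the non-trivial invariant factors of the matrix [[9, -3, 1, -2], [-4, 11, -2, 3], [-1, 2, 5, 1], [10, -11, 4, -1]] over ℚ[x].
The Jordan structure of A has elementary divisors (x - 6)^2, (x - 6)^2. Arranging the block sizes at each eigenvalue in decreasing order and taking row products gives the invariant factors.

Invariant factors (smallest first, each dividing the next): (x - 6)^2, (x - 6)^2.

Check: the last factor (x - 6)^2 is the minimal polynomial, and the product (x - 6)^4 is the characteristic polynomial.

(x - 6)^2, (x - 6)^2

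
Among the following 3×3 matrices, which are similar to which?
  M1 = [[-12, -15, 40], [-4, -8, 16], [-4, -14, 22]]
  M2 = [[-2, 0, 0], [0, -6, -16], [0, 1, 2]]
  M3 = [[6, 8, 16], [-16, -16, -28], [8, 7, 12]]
Characteristic polynomials: χ_{M1} = (x - 6)(x + 2)^2, χ_{M2} = (x + 2)^3, χ_{M3} = (x - 6)(x + 2)^2.

{M1, M3}: invariant factors (x - 6)(x + 2)^2.

{M2}: invariant factors x + 2, (x + 2)^2.

Matrices are similar if and only if their invariant-factor lists agree; the partition into similarity classes is {M1, M3}, {M2}.

2 classes: {M1, M3}, {M2}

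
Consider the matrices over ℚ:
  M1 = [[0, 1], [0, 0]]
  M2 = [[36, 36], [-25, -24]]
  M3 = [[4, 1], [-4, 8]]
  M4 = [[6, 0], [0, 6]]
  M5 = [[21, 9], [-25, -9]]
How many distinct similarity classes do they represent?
Characteristic polynomials: χ_{M1} = x^2, χ_{M2} = (x - 6)^2, χ_{M3} = (x - 6)^2, χ_{M4} = (x - 6)^2, χ_{M5} = (x - 6)^2.

{M1}: invariant factors x^2.

{M2, M3, M5}: invariant factors (x - 6)^2.

{M4}: invariant factors x - 6, x - 6.

Matrices are similar if and only if their invariant-factor lists agree; the partition into similarity classes is {M1}, {M2, M3, M5}, {M4}.

3 classes: {M1}, {M2, M3, M5}, {M4}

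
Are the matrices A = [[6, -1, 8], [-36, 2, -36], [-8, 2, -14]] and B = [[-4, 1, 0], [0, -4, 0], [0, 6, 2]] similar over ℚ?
Two matrices over a field are similar if and only if they have the same invariant factors.

Both A and B have characteristic polynomial (x - 2)(x + 4)^2 and minimal polynomial (x - 2)(x + 4)^2. Computing further, both have invariant factors (x - 2)(x + 4)^2. Hence A and B are similar.

Yes.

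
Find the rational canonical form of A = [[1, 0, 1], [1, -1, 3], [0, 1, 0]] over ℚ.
R = [[0, 0, -2], [1, 0, 4], [0, 1, 0]]

The invariant factors of A (the non-unit diagonal entries of the Smith normal form of xI - A over ℚ[x]) are x^3 - 4x + 2, each dividing the next. The characteristic polynomial is their product, x^3 - 4x + 2.

The rational canonical form is the block-diagonal matrix of companion matrices C(f_i):
R = [[0, 0, -2], [1, 0, 4], [0, 1, 0]].

Note the characteristic polynomial does not split into linear factors over ℚ, so A has no Jordan form over ℚ; the rational canonical form exists over any field.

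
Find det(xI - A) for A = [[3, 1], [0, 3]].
χ_A(x) = (x - 3)^2

xI - A = [[x - 3, -1], [0, x - 3]].

Expanding det(xI - A) along the first row:
det(xI - A) = + (x - 3)·det([[x - 3]]) - (-1)·det([[0]]).

Evaluating gives χ_A(x) = x^2 - 6x + 9 = (x - 3)^2.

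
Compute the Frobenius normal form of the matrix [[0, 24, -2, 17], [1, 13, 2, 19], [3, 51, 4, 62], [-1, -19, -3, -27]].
The invariant factors of A (the non-unit diagonal entries of the Smith normal form of xI - A over ℚ[x]) are x + 3, (x + 2)^2(x + 3), each dividing the next. The characteristic polynomial is their product, (x + 2)^2(x + 3)^2.

The rational canonical form is the block-diagonal matrix of companion matrices C(f_i):
R = [[-3, 0, 0, 0], [0, 0, 0, -12], [0, 1, 0, -16], [0, 0, 1, -7]].

R = [[-3, 0, 0, 0], [0, 0, 0, -12], [0, 1, 0, -16], [0, 0, 1, -7]]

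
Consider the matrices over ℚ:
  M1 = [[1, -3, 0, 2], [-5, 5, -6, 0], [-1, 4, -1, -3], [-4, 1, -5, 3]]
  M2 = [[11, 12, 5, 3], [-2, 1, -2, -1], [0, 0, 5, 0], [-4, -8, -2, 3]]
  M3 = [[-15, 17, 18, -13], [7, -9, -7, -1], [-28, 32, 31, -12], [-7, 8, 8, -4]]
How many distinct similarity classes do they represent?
3 classes: {M1}, {M2}, {M3}

Characteristic polynomials: χ_{M1} = x^2(x - 4)^2, χ_{M2} = (x - 5)^4, χ_{M3} = (x - 6)(x + 1)^3.

{M1}: invariant factors x^2(x - 4)^2.

{M2}: invariant factors (x - 5)^2, (x - 5)^2.

{M3}: invariant factors (x - 6)(x + 1)^3.

Matrices are similar if and only if their invariant-factor lists agree; the partition into similarity classes is {M1}, {M2}, {M3}.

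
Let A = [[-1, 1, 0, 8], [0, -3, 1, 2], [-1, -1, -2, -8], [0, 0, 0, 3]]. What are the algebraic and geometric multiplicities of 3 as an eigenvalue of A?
algebraic multiplicity 1, geometric multiplicity 1

The characteristic polynomial is (x - 3)(x + 2)^3, so the factor x - 3 appears with exponent 1: the algebraic multiplicity is 1.

rank(A - 3I) = 3, so the eigenspace has dimension 4 - 3 = 1: the geometric multiplicity is 1.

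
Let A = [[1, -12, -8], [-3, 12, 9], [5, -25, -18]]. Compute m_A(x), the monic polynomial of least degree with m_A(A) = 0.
The characteristic polynomial factors as (x + 1)^2(x + 3). The minimal polynomial is ∏(x - λ)^{k_λ} where k_λ is the size of the largest Jordan block at λ.

For λ = -3: rank(A + 3I) = 2, and the largest Jordan block has size 1 (the smallest k with rank((A + 3I)^k) = rank((A + 3I)^(k+1))).
For λ = -1: rank(A + I) = 2, and the largest Jordan block has size 2 (the smallest k with rank((A + I)^k) = rank((A + I)^(k+1))).

So m_A(x) = (x + 1)^2(x + 3).

m_A(x) = (x + 1)^2(x + 3)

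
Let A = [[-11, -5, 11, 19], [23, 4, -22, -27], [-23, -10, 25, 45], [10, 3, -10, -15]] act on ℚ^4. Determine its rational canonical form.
R = [[0, 0, 0, 9], [1, 0, 0, -3], [0, 1, 0, 0], [0, 0, 1, 3]]

The invariant factors of A (the non-unit diagonal entries of the Smith normal form of xI - A over ℚ[x]) are (x - 3)(x^3 + 3), each dividing the next. The characteristic polynomial is their product, (x - 3)(x^3 + 3).

The rational canonical form is the block-diagonal matrix of companion matrices C(f_i):
R = [[0, 0, 0, 9], [1, 0, 0, -3], [0, 1, 0, 0], [0, 0, 1, 3]].

Note the characteristic polynomial does not split into linear factors over ℚ, so A has no Jordan form over ℚ; the rational canonical form exists over any field.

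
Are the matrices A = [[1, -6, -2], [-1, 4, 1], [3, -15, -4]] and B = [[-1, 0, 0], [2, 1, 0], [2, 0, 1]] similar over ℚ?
No.

Both have characteristic polynomial (x - 1)^2(x + 1), but the minimal polynomial of A is (x - 1)^2(x + 1) while the minimal polynomial of B is (x - 1)(x + 1). The minimal polynomial is a similarity invariant, so A and B are not similar.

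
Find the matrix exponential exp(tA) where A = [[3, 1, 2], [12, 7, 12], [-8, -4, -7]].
e^{tA} = [[(2*t + 1)*e^{t}, t*e^{t}, 2*t*e^{t}], [12*t*e^{t}, (6*t + 1)*e^{t}, 12*t*e^{t}], [-8*t*e^{t}, -4*t*e^{t}, (1 - 8*t)*e^{t}]]

A has Jordan form J = [[1, 1, 0], [0, 1, 0], [0, 0, 1]] with A = PJP^{-1}, so e^{tA} = P e^{tJ} P^{-1}.

For a Jordan block J_k(λ), e^{tJ_k(λ)} = e^{λt} · (I + tN + t^2 N^2/2! + ... + t^{k-1} N^{k-1}/(k-1)!) where N is the nilpotent superdiagonal part.

Assembling the blocks and conjugating back gives the entries of e^{tA} as shown above.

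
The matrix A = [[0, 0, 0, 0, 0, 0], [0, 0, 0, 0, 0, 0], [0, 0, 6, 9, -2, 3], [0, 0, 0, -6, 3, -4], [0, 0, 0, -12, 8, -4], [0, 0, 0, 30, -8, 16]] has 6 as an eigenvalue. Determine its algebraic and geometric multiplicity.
The characteristic polynomial is x^2(x - 6)^4, so the factor x - 6 appears with exponent 4: the algebraic multiplicity is 4.

rank(A - 6I) = 4, so the eigenspace has dimension 6 - 4 = 2: the geometric multiplicity is 2.

Since 2 < 4, A is not diagonalizable.

algebraic multiplicity 4, geometric multiplicity 2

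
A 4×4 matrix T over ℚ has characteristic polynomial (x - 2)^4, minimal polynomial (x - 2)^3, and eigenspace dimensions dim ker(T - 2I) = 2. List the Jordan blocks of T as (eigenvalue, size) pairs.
λ = 2: algebraic multiplicity 4 (exponent in χ_T), largest block size 3 (exponent in m_T), 2 blocks (geometric multiplicity). These force block sizes [3, 1].

Jordan blocks: (2, 3), (2, 1)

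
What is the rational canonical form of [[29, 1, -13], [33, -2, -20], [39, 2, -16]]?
The invariant factors of A (the non-unit diagonal entries of the Smith normal form of xI - A over ℚ[x]) are (x - 6)^2(x + 1), each dividing the next. The characteristic polynomial is their product, (x - 6)^2(x + 1).

The rational canonical form is the block-diagonal matrix of companion matrices C(f_i):
R = [[0, 0, -36], [1, 0, -24], [0, 1, 11]].

R = [[0, 0, -36], [1, 0, -24], [0, 1, 11]]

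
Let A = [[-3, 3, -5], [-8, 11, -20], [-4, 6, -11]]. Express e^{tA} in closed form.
e^{tA} = [[(1 - 2*t)*e^{-t}, 3*t*e^{-t}, -5*t*e^{-t}], [-8*t*e^{-t}, (12*t + 1)*e^{-t}, -20*t*e^{-t}], [-4*t*e^{-t}, 6*t*e^{-t}, (1 - 10*t)*e^{-t}]]

A has Jordan form J = [[-1, 1, 0], [0, -1, 0], [0, 0, -1]] with A = PJP^{-1}, so e^{tA} = P e^{tJ} P^{-1}.

For a Jordan block J_k(λ), e^{tJ_k(λ)} = e^{λt} · (I + tN + t^2 N^2/2! + ... + t^{k-1} N^{k-1}/(k-1)!) where N is the nilpotent superdiagonal part.

Assembling the blocks and conjugating back gives the entries of e^{tA} as shown above.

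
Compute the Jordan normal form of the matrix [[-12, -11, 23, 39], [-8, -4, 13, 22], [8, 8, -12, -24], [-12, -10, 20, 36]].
J = [[2, 1, 0, 0], [0, 2, 1, 0], [0, 0, 2, 0], [0, 0, 0, 2]]

The characteristic polynomial is det(xI - A) = (x - 2)^4, so the eigenvalues are 2 (algebraic multiplicity 4).

For λ = 2: rank(A - 2I) = 2, rank((A - 2I)^2) = 1, rank((A - 2I)^3) = 0. The eigenspace has dimension 4 - 2 = 2, so there are 2 Jordan blocks; the rank sequence gives block sizes [3, 1].

Assembling the blocks gives the Jordan form J above.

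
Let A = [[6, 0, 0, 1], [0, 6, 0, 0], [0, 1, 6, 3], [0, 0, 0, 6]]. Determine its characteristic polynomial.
xI - A = [[x - 6, 0, 0, -1], [0, x - 6, 0, 0], [0, -1, x - 6, -3], [0, 0, 0, x - 6]].

Expanding det(xI - A) along the first row:
det(xI - A) = + (x - 6)·det([[x - 6, 0, 0], [-1, x - 6, -3], [0, 0, x - 6]]) - (0)·det([[0, 0, 0], [0, x - 6, -3], [0, 0, x - 6]]) + (0)·det([[0, x - 6, 0], [0, -1, -3], [0, 0, x - 6]]) - (-1)·det([[0, x - 6, 0], [0, -1, x - 6], [0, 0, 0]]).

Evaluating gives χ_A(x) = x^4 - 24x^3 + 216x^2 - 864x + 1296 = (x - 6)^4.

χ_A(x) = (x - 6)^4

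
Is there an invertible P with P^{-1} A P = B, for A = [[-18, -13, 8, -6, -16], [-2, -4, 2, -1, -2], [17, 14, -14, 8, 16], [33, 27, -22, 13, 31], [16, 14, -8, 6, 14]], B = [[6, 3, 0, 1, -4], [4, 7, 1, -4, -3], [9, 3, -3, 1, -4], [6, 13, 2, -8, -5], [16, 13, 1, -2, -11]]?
Two matrices over a field are similar if and only if they have the same invariant factors.

Both A and B have characteristic polynomial x^2(x + 3)^3 and minimal polynomial x^2(x + 3)^3. Computing further, both have invariant factors x^2(x + 3)^3. Hence A and B are similar.

Yes.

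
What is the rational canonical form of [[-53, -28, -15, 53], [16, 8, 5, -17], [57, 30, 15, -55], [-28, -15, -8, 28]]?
R = [[0, 0, 0, -2], [1, 0, 0, -7], [0, 1, 0, -3], [0, 0, 1, -2]]

The invariant factors of A (the non-unit diagonal entries of the Smith normal form of xI - A over ℚ[x]) are (x + 2)(x^3 + 3x + 1), each dividing the next. The characteristic polynomial is their product, (x + 2)(x^3 + 3x + 1).

The rational canonical form is the block-diagonal matrix of companion matrices C(f_i):
R = [[0, 0, 0, -2], [1, 0, 0, -7], [0, 1, 0, -3], [0, 0, 1, -2]].

Note the characteristic polynomial does not split into linear factors over ℚ, so A has no Jordan form over ℚ; the rational canonical form exists over any field.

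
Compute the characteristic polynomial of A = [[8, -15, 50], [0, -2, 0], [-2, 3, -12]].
χ_A(x) = (x + 2)^3

xI - A = [[x - 8, 15, -50], [0, x + 2, 0], [2, -3, x + 12]].

Expanding det(xI - A) along the first row:
det(xI - A) = + (x - 8)·det([[x + 2, 0], [-3, x + 12]]) - (15)·det([[0, 0], [2, x + 12]]) + (-50)·det([[0, x + 2], [2, -3]]).

Evaluating gives χ_A(x) = x^3 + 6x^2 + 12x + 8 = (x + 2)^3.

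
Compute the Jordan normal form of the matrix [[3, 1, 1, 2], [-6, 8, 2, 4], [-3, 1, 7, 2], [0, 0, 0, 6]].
The characteristic polynomial is det(xI - A) = (x - 6)^4, so the eigenvalues are 6 (algebraic multiplicity 4).

For λ = 6: rank(A - 6I) = 1, rank((A - 6I)^2) = 0. The eigenspace has dimension 4 - 1 = 3, so there are 3 Jordan blocks; the rank sequence gives block sizes [2, 1, 1].

Assembling the blocks gives the Jordan form J above.

J = [[6, 1, 0, 0], [0, 6, 0, 0], [0, 0, 6, 0], [0, 0, 0, 6]]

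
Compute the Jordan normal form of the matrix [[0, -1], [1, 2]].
J = [[1, 1], [0, 1]]

The characteristic polynomial is det(xI - A) = (x - 1)^2, so the eigenvalues are 1 (algebraic multiplicity 2).

For λ = 1: rank(A - I) = 1, rank((A - I)^2) = 0. The eigenspace has dimension 2 - 1 = 1, so there is 1 Jordan block; the rank sequence gives block sizes [2].

Assembling the blocks gives the Jordan form J above.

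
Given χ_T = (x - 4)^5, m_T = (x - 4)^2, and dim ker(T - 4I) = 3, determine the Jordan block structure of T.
Jordan blocks: (4, 2), (4, 2), (4, 1)

λ = 4: algebraic multiplicity 5 (exponent in χ_T), largest block size 2 (exponent in m_T), 3 blocks (geometric multiplicity). These force block sizes [2, 2, 1].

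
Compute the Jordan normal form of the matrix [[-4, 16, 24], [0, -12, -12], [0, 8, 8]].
J = [[-4, 0, 0], [0, -4, 0], [0, 0, 0]]

The characteristic polynomial is det(xI - A) = x(x + 4)^2, so the eigenvalues are -4 (algebraic multiplicity 2), 0 (algebraic multiplicity 1).

For λ = -4: rank(A + 4I) = 1. The eigenspace has dimension 3 - 1 = 2, so there are 2 Jordan blocks; the rank sequence gives block sizes [1, 1].

For λ = 0: algebraic multiplicity 1 gives one 1×1 block.

Assembling the blocks gives the Jordan form J above.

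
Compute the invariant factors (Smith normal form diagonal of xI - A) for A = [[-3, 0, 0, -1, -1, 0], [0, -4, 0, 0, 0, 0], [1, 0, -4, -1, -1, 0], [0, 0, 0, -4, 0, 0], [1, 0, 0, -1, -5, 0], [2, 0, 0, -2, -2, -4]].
The Jordan structure of A has elementary divisors (x + 4)^2, (x + 4), (x + 4), (x + 4), (x + 4). Arranging the block sizes at each eigenvalue in decreasing order and taking row products gives the invariant factors.

Invariant factors (smallest first, each dividing the next): x + 4, x + 4, x + 4, x + 4, (x + 4)^2.

Check: the last factor (x + 4)^2 is the minimal polynomial, and the product (x + 4)^6 is the characteristic polynomial.

x + 4, x + 4, x + 4, x + 4, (x + 4)^2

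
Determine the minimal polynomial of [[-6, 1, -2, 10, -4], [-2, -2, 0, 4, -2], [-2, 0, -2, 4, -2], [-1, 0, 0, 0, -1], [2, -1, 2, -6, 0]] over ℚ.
m_A(x) = (x + 2)^2

The characteristic polynomial factors as (x + 2)^5. The minimal polynomial is ∏(x - λ)^{k_λ} where k_λ is the size of the largest Jordan block at λ.

For λ = -2: rank(A + 2I) = 2, and the largest Jordan block has size 2 (the smallest k with rank((A + 2I)^k) = rank((A + 2I)^(k+1))).

So m_A(x) = (x + 2)^2.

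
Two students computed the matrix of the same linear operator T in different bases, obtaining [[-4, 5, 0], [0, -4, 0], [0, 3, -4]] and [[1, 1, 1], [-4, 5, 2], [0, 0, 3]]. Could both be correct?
No.

trace(A) = -12 but trace(B) = 9. The trace is a similarity invariant, so A and B are not similar.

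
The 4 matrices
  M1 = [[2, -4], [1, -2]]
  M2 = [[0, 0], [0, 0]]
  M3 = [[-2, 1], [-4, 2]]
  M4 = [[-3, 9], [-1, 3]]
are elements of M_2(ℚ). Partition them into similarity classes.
Characteristic polynomials: χ_{M1} = x^2, χ_{M2} = x^2, χ_{M3} = x^2, χ_{M4} = x^2.

{M1, M3, M4}: invariant factors x^2.

{M2}: invariant factors x, x.

Matrices are similar if and only if their invariant-factor lists agree; the partition into similarity classes is {M1, M3, M4}, {M2}.

2 classes: {M1, M3, M4}, {M2}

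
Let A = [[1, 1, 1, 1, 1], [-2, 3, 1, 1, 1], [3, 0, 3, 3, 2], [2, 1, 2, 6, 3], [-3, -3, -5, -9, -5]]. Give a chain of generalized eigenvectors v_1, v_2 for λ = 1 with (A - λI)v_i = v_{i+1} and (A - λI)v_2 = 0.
We seek v_1 ∈ ker((A - I)^2) \ ker(A - I), then set v_{i+1} = (A - I) v_i.

One such chain is v_1 = [[0, 1, 0, 0, 0]]^T, v_2 = [[1, 2, 0, 1, -3]]^T. Check: (A - I) v_2 = [[0, 0, 0, 0, 0]]^T = 0.

v_1 = [[0, 1, 0, 0, 0]]^T, v_2 = [[1, 2, 0, 1, -3]]^T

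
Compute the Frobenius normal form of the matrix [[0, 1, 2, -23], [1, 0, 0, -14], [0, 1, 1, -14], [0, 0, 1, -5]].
R = [[0, 0, 0, -4], [1, 0, 0, -8], [0, 1, 0, -8], [0, 0, 1, -4]]

The invariant factors of A (the non-unit diagonal entries of the Smith normal form of xI - A over ℚ[x]) are (x^2 + 2x + 2)^2, each dividing the next. The characteristic polynomial is their product, (x^2 + 2x + 2)^2.

The rational canonical form is the block-diagonal matrix of companion matrices C(f_i):
R = [[0, 0, 0, -4], [1, 0, 0, -8], [0, 1, 0, -8], [0, 0, 1, -4]].

Note the characteristic polynomial does not split into linear factors over ℚ, so A has no Jordan form over ℚ; the rational canonical form exists over any field.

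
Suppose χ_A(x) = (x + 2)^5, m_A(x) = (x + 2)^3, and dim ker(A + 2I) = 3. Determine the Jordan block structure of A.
Jordan blocks: (-2, 3), (-2, 1), (-2, 1)

λ = -2: algebraic multiplicity 5 (exponent in χ_A), largest block size 3 (exponent in m_A), 3 blocks (geometric multiplicity). These force block sizes [3, 1, 1].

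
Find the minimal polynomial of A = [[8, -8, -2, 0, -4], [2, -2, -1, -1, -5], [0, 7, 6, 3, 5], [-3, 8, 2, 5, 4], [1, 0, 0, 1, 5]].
m_A(x) = (x - 5)^3(x - 2)

The characteristic polynomial factors as (x - 5)^4(x - 2). The minimal polynomial is ∏(x - λ)^{k_λ} where k_λ is the size of the largest Jordan block at λ.

For λ = 2: rank(A - 2I) = 4, and the largest Jordan block has size 1 (the smallest k with rank((A - 2I)^k) = rank((A - 2I)^(k+1))).
For λ = 5: rank(A - 5I) = 3, and the largest Jordan block has size 3 (the smallest k with rank((A - 5I)^k) = rank((A - 5I)^(k+1))).

So m_A(x) = (x - 5)^3(x - 2).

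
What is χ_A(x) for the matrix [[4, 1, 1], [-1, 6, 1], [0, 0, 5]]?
χ_A(x) = (x - 5)^3

xI - A = [[x - 4, -1, -1], [1, x - 6, -1], [0, 0, x - 5]].

Expanding det(xI - A) along the first row:
det(xI - A) = + (x - 4)·det([[x - 6, -1], [0, x - 5]]) - (-1)·det([[1, -1], [0, x - 5]]) + (-1)·det([[1, x - 6], [0, 0]]).

Evaluating gives χ_A(x) = x^3 - 15x^2 + 75x - 125 = (x - 5)^3.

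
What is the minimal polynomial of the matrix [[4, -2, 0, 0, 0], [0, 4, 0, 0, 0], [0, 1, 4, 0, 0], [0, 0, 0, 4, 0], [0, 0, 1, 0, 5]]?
The characteristic polynomial factors as (x - 5)(x - 4)^4. The minimal polynomial is ∏(x - λ)^{k_λ} where k_λ is the size of the largest Jordan block at λ.

For λ = 4: rank(A - 4I) = 2, and the largest Jordan block has size 2 (the smallest k with rank((A - 4I)^k) = rank((A - 4I)^(k+1))).
For λ = 5: rank(A - 5I) = 4, and the largest Jordan block has size 1 (the smallest k with rank((A - 5I)^k) = rank((A - 5I)^(k+1))).

So m_A(x) = (x - 5)(x - 4)^2.

m_A(x) = (x - 5)(x - 4)^2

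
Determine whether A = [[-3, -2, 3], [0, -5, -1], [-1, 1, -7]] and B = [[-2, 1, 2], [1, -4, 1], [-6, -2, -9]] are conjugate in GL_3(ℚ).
Yes.

Two matrices over a field are similar if and only if they have the same invariant factors.

Both A and B have characteristic polynomial (x + 5)^3 and minimal polynomial (x + 5)^3. Computing further, both have invariant factors (x + 5)^3. Hence A and B are similar.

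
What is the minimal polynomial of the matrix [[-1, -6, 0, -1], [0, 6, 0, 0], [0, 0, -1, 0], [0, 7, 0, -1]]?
m_A(x) = (x - 6)(x + 1)^2

The characteristic polynomial factors as (x - 6)(x + 1)^3. The minimal polynomial is ∏(x - λ)^{k_λ} where k_λ is the size of the largest Jordan block at λ.

For λ = -1: rank(A + I) = 2, and the largest Jordan block has size 2 (the smallest k with rank((A + I)^k) = rank((A + I)^(k+1))).
For λ = 6: rank(A - 6I) = 3, and the largest Jordan block has size 1 (the smallest k with rank((A - 6I)^k) = rank((A - 6I)^(k+1))).

So m_A(x) = (x - 6)(x + 1)^2.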